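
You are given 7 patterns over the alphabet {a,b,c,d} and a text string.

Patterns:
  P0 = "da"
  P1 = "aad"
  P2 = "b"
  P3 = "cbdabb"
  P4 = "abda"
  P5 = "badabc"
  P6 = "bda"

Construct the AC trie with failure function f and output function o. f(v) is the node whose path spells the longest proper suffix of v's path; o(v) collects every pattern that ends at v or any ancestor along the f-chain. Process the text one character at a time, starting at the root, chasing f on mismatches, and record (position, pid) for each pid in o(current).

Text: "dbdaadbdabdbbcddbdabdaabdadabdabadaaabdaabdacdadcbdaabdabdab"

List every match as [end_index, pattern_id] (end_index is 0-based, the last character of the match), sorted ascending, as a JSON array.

Build:
Trie (insert patterns):
  n0 'ε': a→3 b→6 c→7 d→1
  n1 'd': a→2
  n2 'da': ·  ←P0
  n3 'a': a→4 b→13
  n4 'aa': d→5
  n5 'aad': ·  ←P1
  n6 'b': a→16 d→21  ←P2
  n7 'c': b→8
  n8 'cb': d→9
  n9 'cbd': a→10
  n10 'cbda': b→11
  n11 'cbdab': b→12
  n12 'cbdabb': ·  ←P3
  n13 'ab': d→14
  n14 'abd': a→15
  n15 'abda': ·  ←P4
  n16 'ba': d→17
  n17 'bad': a→18
  n18 'bada': b→19
  n19 'badab': c→20
  n20 'badabc': ·  ←P5
  n21 'bd': a→22
  n22 'bda': ·  ←P6

Failure links (BFS by depth):
  fail(1) 'd': from fail(0)=0 chase 'd': 0 ⇒ 0;  out=∅∪out(0)=∅
  fail(3) 'a': from fail(0)=0 chase 'a': 0 ⇒ 0;  out=∅∪out(0)=∅
  fail(6) 'b': from fail(0)=0 chase 'b': 0 ⇒ 0;  out={2}∪out(0)={2}
  fail(7) 'c': from fail(0)=0 chase 'c': 0 ⇒ 0;  out=∅∪out(0)=∅
  fail(2) 'da': from fail(1)=0 chase 'a': 0 ⇒ 3;  out={0}∪out(3)={0}
  fail(4) 'aa': from fail(3)=0 chase 'a': 0 ⇒ 3;  out=∅∪out(3)=∅
  fail(8) 'cb': from fail(7)=0 chase 'b': 0 ⇒ 6;  out=∅∪out(6)={2}
  fail(13) 'ab': from fail(3)=0 chase 'b': 0 ⇒ 6;  out=∅∪out(6)={2}
  fail(16) 'ba': from fail(6)=0 chase 'a': 0 ⇒ 3;  out=∅∪out(3)=∅
  fail(21) 'bd': from fail(6)=0 chase 'd': 0 ⇒ 1;  out=∅∪out(1)=∅
  fail(5) 'aad': from fail(4)=3 chase 'd': 3→0 ⇒ 1;  out={1}∪out(1)={1}
  fail(9) 'cbd': from fail(8)=6 chase 'd': 6 ⇒ 21;  out=∅∪out(21)=∅
  fail(14) 'abd': from fail(13)=6 chase 'd': 6 ⇒ 21;  out=∅∪out(21)=∅
  fail(17) 'bad': from fail(16)=3 chase 'd': 3→0 ⇒ 1;  out=∅∪out(1)=∅
  fail(22) 'bda': from fail(21)=1 chase 'a': 1 ⇒ 2;  out={6}∪out(2)={0,6}
  fail(10) 'cbda': from fail(9)=21 chase 'a': 21 ⇒ 22;  out=∅∪out(22)={0,6}
  fail(15) 'abda': from fail(14)=21 chase 'a': 21 ⇒ 22;  out={4}∪out(22)={0,4,6}
  fail(18) 'bada': from fail(17)=1 chase 'a': 1 ⇒ 2;  out=∅∪out(2)={0}
  fail(11) 'cbdab': from fail(10)=22 chase 'b': 22→2→3 ⇒ 13;  out=∅∪out(13)={2}
  fail(19) 'badab': from fail(18)=2 chase 'b': 2→3 ⇒ 13;  out=∅∪out(13)={2}
  fail(12) 'cbdabb': from fail(11)=13 chase 'b': 13→6→0 ⇒ 6;  out={3}∪out(6)={2,3}
  fail(20) 'badabc': from fail(19)=13 chase 'c': 13→6→0 ⇒ 7;  out={5}∪out(7)={5}

Text stream:
pos 0 'd': at 1
pos 1 'b': at 6 (via fail)  emit P2@[1:1]
pos 2 'd': at 21
pos 3 'a': at 22  emit P0@[2:3],P6@[1:3]
pos 4 'a': at 4 (via fail)
pos 5 'd': at 5  emit P1@[3:5]
pos 6 'b': at 6 (via fail)  emit P2@[6:6]
pos 7 'd': at 21
pos 8 'a': at 22  emit P0@[7:8],P6@[6:8]
pos 9 'b': at 13 (via fail)  emit P2@[9:9]
pos 10 'd': at 14
pos 11 'b': at 6 (via fail)  emit P2@[11:11]
pos 12 'b': at 6 (via fail)  emit P2@[12:12]
pos 13 'c': at 7 (via fail)
pos 14 'd': at 1 (via fail)
pos 15 'd': at 1 (via fail)
pos 16 'b': at 6 (via fail)  emit P2@[16:16]
pos 17 'd': at 21
pos 18 'a': at 22  emit P0@[17:18],P6@[16:18]
pos 19 'b': at 13 (via fail)  emit P2@[19:19]
pos 20 'd': at 14
pos 21 'a': at 15  emit P0@[20:21],P4@[18:21],P6@[19:21]
pos 22 'a': at 4 (via fail)
pos 23 'b': at 13 (via fail)  emit P2@[23:23]
pos 24 'd': at 14
pos 25 'a': at 15  emit P0@[24:25],P4@[22:25],P6@[23:25]
pos 26 'd': at 1 (via fail)
pos 27 'a': at 2  emit P0@[26:27]
pos 28 'b': at 13 (via fail)  emit P2@[28:28]
pos 29 'd': at 14
pos 30 'a': at 15  emit P0@[29:30],P4@[27:30],P6@[28:30]
pos 31 'b': at 13 (via fail)  emit P2@[31:31]
pos 32 'a': at 16 (via fail)
pos 33 'd': at 17
pos 34 'a': at 18  emit P0@[33:34]
pos 35 'a': at 4 (via fail)
pos 36 'a': at 4 (via fail)
pos 37 'b': at 13 (via fail)  emit P2@[37:37]
pos 38 'd': at 14
pos 39 'a': at 15  emit P0@[38:39],P4@[36:39],P6@[37:39]
pos 40 'a': at 4 (via fail)
pos 41 'b': at 13 (via fail)  emit P2@[41:41]
pos 42 'd': at 14
pos 43 'a': at 15  emit P0@[42:43],P4@[40:43],P6@[41:43]
pos 44 'c': at 7 (via fail)
pos 45 'd': at 1 (via fail)
pos 46 'a': at 2  emit P0@[45:46]
pos 47 'd': at 1 (via fail)
pos 48 'c': at 7 (via fail)
pos 49 'b': at 8  emit P2@[49:49]
pos 50 'd': at 9
pos 51 'a': at 10  emit P0@[50:51],P6@[49:51]
pos 52 'a': at 4 (via fail)
pos 53 'b': at 13 (via fail)  emit P2@[53:53]
pos 54 'd': at 14
pos 55 'a': at 15  emit P0@[54:55],P4@[52:55],P6@[53:55]
pos 56 'b': at 13 (via fail)  emit P2@[56:56]
pos 57 'd': at 14
pos 58 'a': at 15  emit P0@[57:58],P4@[55:58],P6@[56:58]
pos 59 'b': at 13 (via fail)  emit P2@[59:59]

All matches (sorted): [[1,2],[3,0],[3,6],[5,1],[6,2],[8,0],[8,6],[9,2],[11,2],[12,2],[16,2],[18,0],[18,6],[19,2],[21,0],[21,4],[21,6],[23,2],[25,0],[25,4],[25,6],[27,0],[28,2],[30,0],[30,4],[30,6],[31,2],[34,0],[37,2],[39,0],[39,4],[39,6],[41,2],[43,0],[43,4],[43,6],[46,0],[49,2],[51,0],[51,6],[53,2],[55,0],[55,4],[55,6],[56,2],[58,0],[58,4],[58,6],[59,2]]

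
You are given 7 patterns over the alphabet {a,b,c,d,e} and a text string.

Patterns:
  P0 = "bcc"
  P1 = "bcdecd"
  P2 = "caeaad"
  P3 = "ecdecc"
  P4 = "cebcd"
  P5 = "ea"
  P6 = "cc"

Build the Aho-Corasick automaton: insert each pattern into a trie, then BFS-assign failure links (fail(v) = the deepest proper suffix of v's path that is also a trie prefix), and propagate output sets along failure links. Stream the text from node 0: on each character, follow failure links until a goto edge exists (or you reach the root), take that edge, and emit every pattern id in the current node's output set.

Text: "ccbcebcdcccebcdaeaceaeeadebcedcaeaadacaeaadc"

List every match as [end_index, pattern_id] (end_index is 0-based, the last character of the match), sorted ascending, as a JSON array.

Construct AC machine:
Trie (insert patterns):
  n0 'ε': b→1 c→8 e→14
  n1 'b': c→2
  n2 'bc': c→3 d→4
  n3 'bcc': ·  ←P0
  n4 'bcd': e→5
  n5 'bcde': c→6
  n6 'bcdec': d→7
  n7 'bcdecd': ·  ←P1
  n8 'c': a→9 c→25 e→20
  n9 'ca': e→10
  n10 'cae': a→11
  n11 'caea': a→12
  n12 'caeaa': d→13
  n13 'caeaad': ·  ←P2
  n14 'e': a→24 c→15
  n15 'ec': d→16
  n16 'ecd': e→17
  n17 'ecde': c→18
  n18 'ecdec': c→19
  n19 'ecdecc': ·  ←P3
  n20 'ce': b→21
  n21 'ceb': c→22
  n22 'cebc': d→23
  n23 'cebcd': ·  ←P4
  n24 'ea': ·  ←P5
  n25 'cc': ·  ←P6

BFS fail/out derivation:
  fail(1) 'b': from fail(0)=0 chase 'b': 0 ⇒ 0;  out=∅∪out(0)=∅
  fail(8) 'c': from fail(0)=0 chase 'c': 0 ⇒ 0;  out=∅∪out(0)=∅
  fail(14) 'e': from fail(0)=0 chase 'e': 0 ⇒ 0;  out=∅∪out(0)=∅
  fail(2) 'bc': from fail(1)=0 chase 'c': 0 ⇒ 8;  out=∅∪out(8)=∅
  fail(9) 'ca': from fail(8)=0 chase 'a': 0 ⇒ 0;  out=∅∪out(0)=∅
  fail(15) 'ec': from fail(14)=0 chase 'c': 0 ⇒ 8;  out=∅∪out(8)=∅
  fail(20) 'ce': from fail(8)=0 chase 'e': 0 ⇒ 14;  out=∅∪out(14)=∅
  fail(24) 'ea': from fail(14)=0 chase 'a': 0 ⇒ 0;  out={5}∪out(0)={5}
  fail(25) 'cc': from fail(8)=0 chase 'c': 0 ⇒ 8;  out={6}∪out(8)={6}
  fail(3) 'bcc': from fail(2)=8 chase 'c': 8 ⇒ 25;  out={0}∪out(25)={0,6}
  fail(4) 'bcd': from fail(2)=8 chase 'd': 8→0 ⇒ 0;  out=∅∪out(0)=∅
  fail(10) 'cae': from fail(9)=0 chase 'e': 0 ⇒ 14;  out=∅∪out(14)=∅
  fail(16) 'ecd': from fail(15)=8 chase 'd': 8→0 ⇒ 0;  out=∅∪out(0)=∅
  fail(21) 'ceb': from fail(20)=14 chase 'b': 14→0 ⇒ 1;  out=∅∪out(1)=∅
  fail(5) 'bcde': from fail(4)=0 chase 'e': 0 ⇒ 14;  out=∅∪out(14)=∅
  fail(11) 'caea': from fail(10)=14 chase 'a': 14 ⇒ 24;  out=∅∪out(24)={5}
  fail(17) 'ecde': from fail(16)=0 chase 'e': 0 ⇒ 14;  out=∅∪out(14)=∅
  fail(22) 'cebc': from fail(21)=1 chase 'c': 1 ⇒ 2;  out=∅∪out(2)=∅
  fail(6) 'bcdec': from fail(5)=14 chase 'c': 14 ⇒ 15;  out=∅∪out(15)=∅
  fail(12) 'caeaa': from fail(11)=24 chase 'a': 24→0 ⇒ 0;  out=∅∪out(0)=∅
  fail(18) 'ecdec': from fail(17)=14 chase 'c': 14 ⇒ 15;  out=∅∪out(15)=∅
  fail(23) 'cebcd': from fail(22)=2 chase 'd': 2 ⇒ 4;  out={4}∪out(4)={4}
  fail(7) 'bcdecd': from fail(6)=15 chase 'd': 15 ⇒ 16;  out={1}∪out(16)={1}
  fail(13) 'caeaad': from fail(12)=0 chase 'd': 0 ⇒ 0;  out={2}∪out(0)={2}
  fail(19) 'ecdecc': from fail(18)=15 chase 'c': 15→8 ⇒ 25;  out={3}∪out(25)={3,6}

Text stream:
[0] read 'c'  n0⇒n8
[1] read 'c'  n8⇒n25  ** P6@[0:1]
[2] read 'b'  n25⇒n1 ·f
[3] read 'c'  n1⇒n2
[4] read 'e'  n2⇒n20 ·f
[5] read 'b'  n20⇒n21
[6] read 'c'  n21⇒n22
[7] read 'd'  n22⇒n23  ** P4@[3:7]
[8] read 'c'  n23⇒n8 ·f
[9] read 'c'  n8⇒n25  ** P6@[8:9]
[10] read 'c'  n25⇒n25 ·f  ** P6@[9:10]
[11] read 'e'  n25⇒n20 ·f
[12] read 'b'  n20⇒n21
[13] read 'c'  n21⇒n22
[14] read 'd'  n22⇒n23  ** P4@[10:14]
[15] read 'a'  n23⇒n0 ·f
[16] read 'e'  n0⇒n14
[17] read 'a'  n14⇒n24  ** P5@[16:17]
[18] read 'c'  n24⇒n8 ·f
[19] read 'e'  n8⇒n20
[20] read 'a'  n20⇒n24 ·f  ** P5@[19:20]
[21] read 'e'  n24⇒n14 ·f
[22] read 'e'  n14⇒n14 ·f
[23] read 'a'  n14⇒n24  ** P5@[22:23]
[24] read 'd'  n24⇒n0 ·f
[25] read 'e'  n0⇒n14
[26] read 'b'  n14⇒n1 ·f
[27] read 'c'  n1⇒n2
[28] read 'e'  n2⇒n20 ·f
[29] read 'd'  n20⇒n0 ·f
[30] read 'c'  n0⇒n8
[31] read 'a'  n8⇒n9
[32] read 'e'  n9⇒n10
[33] read 'a'  n10⇒n11  ** P5@[32:33]
[34] read 'a'  n11⇒n12
[35] read 'd'  n12⇒n13  ** P2@[30:35]
[36] read 'a'  n13⇒n0 ·f
[37] read 'c'  n0⇒n8
[38] read 'a'  n8⇒n9
[39] read 'e'  n9⇒n10
[40] read 'a'  n10⇒n11  ** P5@[39:40]
[41] read 'a'  n11⇒n12
[42] read 'd'  n12⇒n13  ** P2@[37:42]
[43] read 'c'  n13⇒n8 ·f

All matches (sorted): [[1,6],[7,4],[9,6],[10,6],[14,4],[17,5],[20,5],[23,5],[33,5],[35,2],[40,5],[42,2]]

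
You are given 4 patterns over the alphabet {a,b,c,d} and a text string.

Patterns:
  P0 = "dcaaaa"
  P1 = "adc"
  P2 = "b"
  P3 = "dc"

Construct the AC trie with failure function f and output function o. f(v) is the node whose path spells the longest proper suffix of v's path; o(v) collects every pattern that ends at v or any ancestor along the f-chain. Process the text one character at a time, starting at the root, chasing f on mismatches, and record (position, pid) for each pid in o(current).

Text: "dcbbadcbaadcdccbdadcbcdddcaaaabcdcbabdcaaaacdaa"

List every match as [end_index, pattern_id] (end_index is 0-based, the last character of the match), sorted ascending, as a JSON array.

Build:
Trie (insert patterns):
  n0 'ε': a→7 b→10 d→1
  n1 'd': c→2
  n2 'dc': a→3  ←P3
  n3 'dca': a→4
  n4 'dcaa': a→5
  n5 'dcaaa': a→6
  n6 'dcaaaa': ·  ←P0
  n7 'a': d→8
  n8 'ad': c→9
  n9 'adc': ·  ←P1
  n10 'b': ·  ←P2

BFS fail/out derivation:
  fail(1) 'd': from fail(0)=0 chase 'd': 0 ⇒ 0;  out=∅∪out(0)=∅
  fail(7) 'a': from fail(0)=0 chase 'a': 0 ⇒ 0;  out=∅∪out(0)=∅
  fail(10) 'b': from fail(0)=0 chase 'b': 0 ⇒ 0;  out={2}∪out(0)={2}
  fail(2) 'dc': from fail(1)=0 chase 'c': 0 ⇒ 0;  out={3}∪out(0)={3}
  fail(8) 'ad': from fail(7)=0 chase 'd': 0 ⇒ 1;  out=∅∪out(1)=∅
  fail(3) 'dca': from fail(2)=0 chase 'a': 0 ⇒ 7;  out=∅∪out(7)=∅
  fail(9) 'adc': from fail(8)=1 chase 'c': 1 ⇒ 2;  out={1}∪out(2)={1,3}
  fail(4) 'dcaa': from fail(3)=7 chase 'a': 7→0 ⇒ 7;  out=∅∪out(7)=∅
  fail(5) 'dcaaa': from fail(4)=7 chase 'a': 7→0 ⇒ 7;  out=∅∪out(7)=∅
  fail(6) 'dcaaaa': from fail(5)=7 chase 'a': 7→0 ⇒ 7;  out={0}∪out(7)={0}

Run:
pos 0 'd': at 1
pos 1 'c': at 2  emit P3@[0:1]
pos 2 'b': at 10 ·f  emit P2@[2:2]
pos 3 'b': at 10 ·f  emit P2@[3:3]
pos 4 'a': at 7 ·f
pos 5 'd': at 8
pos 6 'c': at 9  emit P1@[4:6],P3@[5:6]
pos 7 'b': at 10 ·f  emit P2@[7:7]
pos 8 'a': at 7 ·f
pos 9 'a': at 7 ·f
pos 10 'd': at 8
pos 11 'c': at 9  emit P1@[9:11],P3@[10:11]
pos 12 'd': at 1 ·f
pos 13 'c': at 2  emit P3@[12:13]
pos 14 'c': at 0 ·f
pos 15 'b': at 10  emit P2@[15:15]
pos 16 'd': at 1 ·f
pos 17 'a': at 7 ·f
pos 18 'd': at 8
pos 19 'c': at 9  emit P1@[17:19],P3@[18:19]
pos 20 'b': at 10 ·f  emit P2@[20:20]
pos 21 'c': at 0 ·f
pos 22 'd': at 1
pos 23 'd': at 1 ·f
pos 24 'd': at 1 ·f
pos 25 'c': at 2  emit P3@[24:25]
pos 26 'a': at 3
pos 27 'a': at 4
pos 28 'a': at 5
pos 29 'a': at 6  emit P0@[24:29]
pos 30 'b': at 10 ·f  emit P2@[30:30]
pos 31 'c': at 0 ·f
pos 32 'd': at 1
pos 33 'c': at 2  emit P3@[32:33]
pos 34 'b': at 10 ·f  emit P2@[34:34]
pos 35 'a': at 7 ·f
pos 36 'b': at 10 ·f  emit P2@[36:36]
pos 37 'd': at 1 ·f
pos 38 'c': at 2  emit P3@[37:38]
pos 39 'a': at 3
pos 40 'a': at 4
pos 41 'a': at 5
pos 42 'a': at 6  emit P0@[37:42]
pos 43 'c': at 0 ·f
pos 44 'd': at 1
pos 45 'a': at 7 ·f
pos 46 'a': at 7 ·f

Result: [[1,3],[2,2],[3,2],[6,1],[6,3],[7,2],[11,1],[11,3],[13,3],[15,2],[19,1],[19,3],[20,2],[25,3],[29,0],[30,2],[33,3],[34,2],[36,2],[38,3],[42,0]]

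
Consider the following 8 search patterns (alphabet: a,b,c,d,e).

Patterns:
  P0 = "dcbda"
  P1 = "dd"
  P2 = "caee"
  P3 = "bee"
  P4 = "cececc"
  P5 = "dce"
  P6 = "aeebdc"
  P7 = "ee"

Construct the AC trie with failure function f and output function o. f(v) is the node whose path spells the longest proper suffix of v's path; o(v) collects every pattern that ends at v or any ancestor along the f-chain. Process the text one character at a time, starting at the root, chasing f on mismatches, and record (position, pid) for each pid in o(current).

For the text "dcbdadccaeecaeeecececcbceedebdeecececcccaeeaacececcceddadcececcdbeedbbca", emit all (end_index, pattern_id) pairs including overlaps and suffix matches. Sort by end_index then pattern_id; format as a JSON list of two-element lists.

Construct AC machine:
Trie (insert patterns):
  0='ε' goto a→20 b→11 c→7 d→1 e→26
  1='d' goto c→2 d→6
  2='dc' goto b→3 e→19
  3='dcb' goto d→4
  4='dcbd' goto a→5
  5='dcbda' goto ·  ←P0
  6='dd' goto ·  ←P1
  7='c' goto a→8 e→14
  8='ca' goto e→9
  9='cae' goto e→10
  10='caee' goto ·  ←P2
  11='b' goto e→12
  12='be' goto e→13
  13='bee' goto ·  ←P3
  14='ce' goto c→15
  15='cec' goto e→16
  16='cece' goto c→17
  17='cecec' goto c→18
  18='cececc' goto ·  ←P4
  19='dce' goto ·  ←P5
  20='a' goto e→21
  21='ae' goto e→22
  22='aee' goto b→23
  23='aeeb' goto d→24
  24='aeebd' goto c→25
  25='aeebdc' goto ·  ←P6
  26='e' goto e→27
  27='ee' goto ·  ←P7

Failure links (BFS by depth):
  fail(1) 'd': from fail(0)=0 chase 'd': 0 ⇒ 0;  out=∅∪out(0)=∅
  fail(7) 'c': from fail(0)=0 chase 'c': 0 ⇒ 0;  out=∅∪out(0)=∅
  fail(11) 'b': from fail(0)=0 chase 'b': 0 ⇒ 0;  out=∅∪out(0)=∅
  fail(20) 'a': from fail(0)=0 chase 'a': 0 ⇒ 0;  out=∅∪out(0)=∅
  fail(26) 'e': from fail(0)=0 chase 'e': 0 ⇒ 0;  out=∅∪out(0)=∅
  fail(2) 'dc': from fail(1)=0 chase 'c': 0 ⇒ 7;  out=∅∪out(7)=∅
  fail(6) 'dd': from fail(1)=0 chase 'd': 0 ⇒ 1;  out={1}∪out(1)={1}
  fail(8) 'ca': from fail(7)=0 chase 'a': 0 ⇒ 20;  out=∅∪out(20)=∅
  fail(12) 'be': from fail(11)=0 chase 'e': 0 ⇒ 26;  out=∅∪out(26)=∅
  fail(14) 'ce': from fail(7)=0 chase 'e': 0 ⇒ 26;  out=∅∪out(26)=∅
  fail(21) 'ae': from fail(20)=0 chase 'e': 0 ⇒ 26;  out=∅∪out(26)=∅
  fail(27) 'ee': from fail(26)=0 chase 'e': 0 ⇒ 26;  out={7}∪out(26)={7}
  fail(3) 'dcb': from fail(2)=7 chase 'b': 7→0 ⇒ 11;  out=∅∪out(11)=∅
  fail(9) 'cae': from fail(8)=20 chase 'e': 20 ⇒ 21;  out=∅∪out(21)=∅
  fail(13) 'bee': from fail(12)=26 chase 'e': 26 ⇒ 27;  out={3}∪out(27)={3,7}
  fail(15) 'cec': from fail(14)=26 chase 'c': 26→0 ⇒ 7;  out=∅∪out(7)=∅
  fail(19) 'dce': from fail(2)=7 chase 'e': 7 ⇒ 14;  out={5}∪out(14)={5}
  fail(22) 'aee': from fail(21)=26 chase 'e': 26 ⇒ 27;  out=∅∪out(27)={7}
  fail(4) 'dcbd': from fail(3)=11 chase 'd': 11→0 ⇒ 1;  out=∅∪out(1)=∅
  fail(10) 'caee': from fail(9)=21 chase 'e': 21 ⇒ 22;  out={2}∪out(22)={2,7}
  fail(16) 'cece': from fail(15)=7 chase 'e': 7 ⇒ 14;  out=∅∪out(14)=∅
  fail(23) 'aeeb': from fail(22)=27 chase 'b': 27→26→0 ⇒ 11;  out=∅∪out(11)=∅
  fail(5) 'dcbda': from fail(4)=1 chase 'a': 1→0 ⇒ 20;  out={0}∪out(20)={0}
  fail(17) 'cecec': from fail(16)=14 chase 'c': 14 ⇒ 15;  out=∅∪out(15)=∅
  fail(24) 'aeebd': from fail(23)=11 chase 'd': 11→0 ⇒ 1;  out=∅∪out(1)=∅
  fail(18) 'cececc': from fail(17)=15 chase 'c': 15→7→0 ⇒ 7;  out={4}∪out(7)={4}
  fail(25) 'aeebdc': from fail(24)=1 chase 'c': 1 ⇒ 2;  out={6}∪out(2)={6}

Scan:
pos 0 'd': at 1
pos 1 'c': at 2
pos 2 'b': at 3
pos 3 'd': at 4
pos 4 'a': at 5  → match P0@[0:4]
pos 5 'd': at 1 (via fail)
pos 6 'c': at 2
pos 7 'c': at 7 (via fail)
pos 8 'a': at 8
pos 9 'e': at 9
pos 10 'e': at 10  → match P2@[7:10],P7@[9:10]
pos 11 'c': at 7 (via fail)
pos 12 'a': at 8
pos 13 'e': at 9
pos 14 'e': at 10  → match P2@[11:14],P7@[13:14]
pos 15 'e': at 27 (via fail)  → match P7@[14:15]
pos 16 'c': at 7 (via fail)
pos 17 'e': at 14
pos 18 'c': at 15
pos 19 'e': at 16
pos 20 'c': at 17
pos 21 'c': at 18  → match P4@[16:21]
pos 22 'b': at 11 (via fail)
pos 23 'c': at 7 (via fail)
pos 24 'e': at 14
pos 25 'e': at 27 (via fail)  → match P7@[24:25]
pos 26 'd': at 1 (via fail)
pos 27 'e': at 26 (via fail)
pos 28 'b': at 11 (via fail)
pos 29 'd': at 1 (via fail)
pos 30 'e': at 26 (via fail)
pos 31 'e': at 27  → match P7@[30:31]
pos 32 'c': at 7 (via fail)
pos 33 'e': at 14
pos 34 'c': at 15
pos 35 'e': at 16
pos 36 'c': at 17
pos 37 'c': at 18  → match P4@[32:37]
pos 38 'c': at 7 (via fail)
pos 39 'c': at 7 (via fail)
pos 40 'a': at 8
pos 41 'e': at 9
pos 42 'e': at 10  → match P2@[39:42],P7@[41:42]
pos 43 'a': at 20 (via fail)
pos 44 'a': at 20 (via fail)
pos 45 'c': at 7 (via fail)
pos 46 'e': at 14
pos 47 'c': at 15
pos 48 'e': at 16
pos 49 'c': at 17
pos 50 'c': at 18  → match P4@[45:50]
pos 51 'c': at 7 (via fail)
pos 52 'e': at 14
pos 53 'd': at 1 (via fail)
pos 54 'd': at 6  → match P1@[53:54]
pos 55 'a': at 20 (via fail)
pos 56 'd': at 1 (via fail)
pos 57 'c': at 2
pos 58 'e': at 19  → match P5@[56:58]
pos 59 'c': at 15 (via fail)
pos 60 'e': at 16
pos 61 'c': at 17
pos 62 'c': at 18  → match P4@[57:62]
pos 63 'd': at 1 (via fail)
pos 64 'b': at 11 (via fail)
pos 65 'e': at 12
pos 66 'e': at 13  → match P3@[64:66],P7@[65:66]
pos 67 'd': at 1 (via fail)
pos 68 'b': at 11 (via fail)
pos 69 'b': at 11 (via fail)
pos 70 'c': at 7 (via fail)
pos 71 'a': at 8

Matches: [[4,0],[10,2],[10,7],[14,2],[14,7],[15,7],[21,4],[25,7],[31,7],[37,4],[42,2],[42,7],[50,4],[54,1],[58,5],[62,4],[66,3],[66,7]]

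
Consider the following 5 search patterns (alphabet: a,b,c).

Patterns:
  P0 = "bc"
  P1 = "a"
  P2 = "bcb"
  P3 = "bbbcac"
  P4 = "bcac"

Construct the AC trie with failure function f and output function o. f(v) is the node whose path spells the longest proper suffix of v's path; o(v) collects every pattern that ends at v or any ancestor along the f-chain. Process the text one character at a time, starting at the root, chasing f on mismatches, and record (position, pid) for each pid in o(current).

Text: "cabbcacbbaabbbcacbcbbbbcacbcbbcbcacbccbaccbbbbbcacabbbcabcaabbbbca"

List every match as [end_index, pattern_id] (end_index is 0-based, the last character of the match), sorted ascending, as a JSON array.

Build automaton:
Trie (insert patterns):
  0='ε' goto a→3 b→1
  1='b' goto b→5 c→2
  2='bc' goto a→10 b→4  ←P0
  3='a' goto ·  ←P1
  4='bcb' goto ·  ←P2
  5='bb' goto b→6
  6='bbb' goto c→7
  7='bbbc' goto a→8
  8='bbbca' goto c→9
  9='bbbcac' goto ·  ←P3
  10='bca' goto c→11
  11='bcac' goto ·  ←P4

Failure links (BFS by depth):
  n1('b'): parent n0 fail=0; on 'b' 0 → fail=0;  out ∅∪∅=∅
  n3('a'): parent n0 fail=0; on 'a' 0 → fail=0;  out {1}∪∅={1}
  n2('bc'): parent n1 fail=0; on 'c' 0 → fail=0;  out {0}∪∅={0}
  n5('bb'): parent n1 fail=0; on 'b' 0 → fail=1;  out ∅∪∅=∅
  n4('bcb'): parent n2 fail=0; on 'b' 0 → fail=1;  out {2}∪∅={2}
  n6('bbb'): parent n5 fail=1; on 'b' 1 → fail=5;  out ∅∪∅=∅
  n10('bca'): parent n2 fail=0; on 'a' 0 → fail=3;  out ∅∪{1}={1}
  n7('bbbc'): parent n6 fail=5; on 'c' 5→1 → fail=2;  out ∅∪{0}={0}
  n11('bcac'): parent n10 fail=3; on 'c' 3→0 → fail=0;  out {4}∪∅={4}
  n8('bbbca'): parent n7 fail=2; on 'a' 2 → fail=10;  out ∅∪{1}={1}
  n9('bbbcac'): parent n8 fail=10; on 'c' 10 → fail=11;  out {3}∪{4}={3,4}

Run:
[0] read 'c'  n0⇒n0
[1] read 'a'  n0⇒n3  emit P1@[1:1]
[2] read 'b'  n3⇒n1 ·f
[3] read 'b'  n1⇒n5
[4] read 'c'  n5⇒n2 ·f  emit P0@[3:4]
[5] read 'a'  n2⇒n10  emit P1@[5:5]
[6] read 'c'  n10⇒n11  emit P4@[3:6]
[7] read 'b'  n11⇒n1 ·f
[8] read 'b'  n1⇒n5
[9] read 'a'  n5⇒n3 ·f  emit P1@[9:9]
[10] read 'a'  n3⇒n3 ·f  emit P1@[10:10]
[11] read 'b'  n3⇒n1 ·f
[12] read 'b'  n1⇒n5
[13] read 'b'  n5⇒n6
[14] read 'c'  n6⇒n7  emit P0@[13:14]
[15] read 'a'  n7⇒n8  emit P1@[15:15]
[16] read 'c'  n8⇒n9  emit P3@[11:16],P4@[13:16]
[17] read 'b'  n9⇒n1 ·f
[18] read 'c'  n1⇒n2  emit P0@[17:18]
[19] read 'b'  n2⇒n4  emit P2@[17:19]
[20] read 'b'  n4⇒n5 ·f
[21] read 'b'  n5⇒n6
[22] read 'b'  n6⇒n6 ·f
[23] read 'c'  n6⇒n7  emit P0@[22:23]
[24] read 'a'  n7⇒n8  emit P1@[24:24]
[25] read 'c'  n8⇒n9  emit P3@[20:25],P4@[22:25]
[26] read 'b'  n9⇒n1 ·f
[27] read 'c'  n1⇒n2  emit P0@[26:27]
[28] read 'b'  n2⇒n4  emit P2@[26:28]
[29] read 'b'  n4⇒n5 ·f
[30] read 'c'  n5⇒n2 ·f  emit P0@[29:30]
[31] read 'b'  n2⇒n4  emit P2@[29:31]
[32] read 'c'  n4⇒n2 ·f  emit P0@[31:32]
[33] read 'a'  n2⇒n10  emit P1@[33:33]
[34] read 'c'  n10⇒n11  emit P4@[31:34]
[35] read 'b'  n11⇒n1 ·f
[36] read 'c'  n1⇒n2  emit P0@[35:36]
[37] read 'c'  n2⇒n0 ·f
[38] read 'b'  n0⇒n1
[39] read 'a'  n1⇒n3 ·f  emit P1@[39:39]
[40] read 'c'  n3⇒n0 ·f
[41] read 'c'  n0⇒n0
[42] read 'b'  n0⇒n1
[43] read 'b'  n1⇒n5
[44] read 'b'  n5⇒n6
[45] read 'b'  n6⇒n6 ·f
[46] read 'b'  n6⇒n6 ·f
[47] read 'c'  n6⇒n7  emit P0@[46:47]
[48] read 'a'  n7⇒n8  emit P1@[48:48]
[49] read 'c'  n8⇒n9  emit P3@[44:49],P4@[46:49]
[50] read 'a'  n9⇒n3 ·f  emit P1@[50:50]
[51] read 'b'  n3⇒n1 ·f
[52] read 'b'  n1⇒n5
[53] read 'b'  n5⇒n6
[54] read 'c'  n6⇒n7  emit P0@[53:54]
[55] read 'a'  n7⇒n8  emit P1@[55:55]
[56] read 'b'  n8⇒n1 ·f
[57] read 'c'  n1⇒n2  emit P0@[56:57]
[58] read 'a'  n2⇒n10  emit P1@[58:58]
[59] read 'a'  n10⇒n3 ·f  emit P1@[59:59]
[60] read 'b'  n3⇒n1 ·f
[61] read 'b'  n1⇒n5
[62] read 'b'  n5⇒n6
[63] read 'b'  n6⇒n6 ·f
[64] read 'c'  n6⇒n7  emit P0@[63:64]
[65] read 'a'  n7⇒n8  emit P1@[65:65]

Result: [[1,1],[4,0],[5,1],[6,4],[9,1],[10,1],[14,0],[15,1],[16,3],[16,4],[18,0],[19,2],[23,0],[24,1],[25,3],[25,4],[27,0],[28,2],[30,0],[31,2],[32,0],[33,1],[34,4],[36,0],[39,1],[47,0],[48,1],[49,3],[49,4],[50,1],[54,0],[55,1],[57,0],[58,1],[59,1],[64,0],[65,1]]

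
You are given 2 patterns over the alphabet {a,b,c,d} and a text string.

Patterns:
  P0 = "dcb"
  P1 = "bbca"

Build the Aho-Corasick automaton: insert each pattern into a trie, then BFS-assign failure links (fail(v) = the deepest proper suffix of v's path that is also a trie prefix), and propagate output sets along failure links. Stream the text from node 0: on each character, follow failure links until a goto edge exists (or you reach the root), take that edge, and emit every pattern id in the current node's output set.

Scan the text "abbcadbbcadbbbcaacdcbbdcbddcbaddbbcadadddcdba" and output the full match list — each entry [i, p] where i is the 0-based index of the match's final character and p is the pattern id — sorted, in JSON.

Construct AC machine:
Trie (insert patterns):
  n0 'ε': b→4 d→1
  n1 'd': c→2
  n2 'dc': b→3
  n3 'dcb': ·  ←P0
  n4 'b': b→5
  n5 'bb': c→6
  n6 'bbc': a→7
  n7 'bbca': ·  ←P1

Failure links (BFS by depth):
  fail(1) 'd': from fail(0)=0 chase 'd': 0 ⇒ 0;  out=∅∪out(0)=∅
  fail(4) 'b': from fail(0)=0 chase 'b': 0 ⇒ 0;  out=∅∪out(0)=∅
  fail(2) 'dc': from fail(1)=0 chase 'c': 0 ⇒ 0;  out=∅∪out(0)=∅
  fail(5) 'bb': from fail(4)=0 chase 'b': 0 ⇒ 4;  out=∅∪out(4)=∅
  fail(3) 'dcb': from fail(2)=0 chase 'b': 0 ⇒ 4;  out={0}∪out(4)={0}
  fail(6) 'bbc': from fail(5)=4 chase 'c': 4→0 ⇒ 0;  out=∅∪out(0)=∅
  fail(7) 'bbca': from fail(6)=0 chase 'a': 0 ⇒ 0;  out={1}∪out(0)={1}

Scan:
i=0 'a': node 0→0
i=1 'b': node 0→4
i=2 'b': node 4→5
i=3 'c': node 5→6
i=4 'a': node 6→7  → match P1@[1:4]
i=5 'd': node 7→1 (via fail)
i=6 'b': node 1→4 (via fail)
i=7 'b': node 4→5
i=8 'c': node 5→6
i=9 'a': node 6→7  → match P1@[6:9]
i=10 'd': node 7→1 (via fail)
i=11 'b': node 1→4 (via fail)
i=12 'b': node 4→5
i=13 'b': node 5→5 (via fail)
i=14 'c': node 5→6
i=15 'a': node 6→7  → match P1@[12:15]
i=16 'a': node 7→0 (via fail)
i=17 'c': node 0→0
i=18 'd': node 0→1
i=19 'c': node 1→2
i=20 'b': node 2→3  → match P0@[18:20]
i=21 'b': node 3→5 (via fail)
i=22 'd': node 5→1 (via fail)
i=23 'c': node 1→2
i=24 'b': node 2→3  → match P0@[22:24]
i=25 'd': node 3→1 (via fail)
i=26 'd': node 1→1 (via fail)
i=27 'c': node 1→2
i=28 'b': node 2→3  → match P0@[26:28]
i=29 'a': node 3→0 (via fail)
i=30 'd': node 0→1
i=31 'd': node 1→1 (via fail)
i=32 'b': node 1→4 (via fail)
i=33 'b': node 4→5
i=34 'c': node 5→6
i=35 'a': node 6→7  → match P1@[32:35]
i=36 'd': node 7→1 (via fail)
i=37 'a': node 1→0 (via fail)
i=38 'd': node 0→1
i=39 'd': node 1→1 (via fail)
i=40 'd': node 1→1 (via fail)
i=41 'c': node 1→2
i=42 'd': node 2→1 (via fail)
i=43 'b': node 1→4 (via fail)
i=44 'a': node 4→0 (via fail)

Matches: [[4,1],[9,1],[15,1],[20,0],[24,0],[28,0],[35,1]]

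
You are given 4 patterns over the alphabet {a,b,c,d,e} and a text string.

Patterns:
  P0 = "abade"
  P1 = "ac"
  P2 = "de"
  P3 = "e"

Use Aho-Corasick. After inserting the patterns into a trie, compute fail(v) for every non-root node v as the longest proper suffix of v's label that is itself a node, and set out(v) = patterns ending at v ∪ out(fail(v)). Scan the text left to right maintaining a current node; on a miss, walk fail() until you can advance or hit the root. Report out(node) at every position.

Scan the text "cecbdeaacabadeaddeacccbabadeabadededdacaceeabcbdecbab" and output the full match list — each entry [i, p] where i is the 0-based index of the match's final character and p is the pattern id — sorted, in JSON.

Build automaton:
Trie nodes:
  0='ε' goto a→1 d→7 e→9
  1='a' goto b→2 c→6
  2='ab' goto a→3
  3='aba' goto d→4
  4='abad' goto e→5
  5='abade' goto ·  ←P0
  6='ac' goto ·  ←P1
  7='d' goto e→8
  8='de' goto ·  ←P2
  9='e' goto ·  ←P3

Failure links (BFS by depth):
  n1('a'): parent n0 fail=0; on 'a' 0 → fail=0;  out ∅∪∅=∅
  n7('d'): parent n0 fail=0; on 'd' 0 → fail=0;  out ∅∪∅=∅
  n9('e'): parent n0 fail=0; on 'e' 0 → fail=0;  out {3}∪∅={3}
  n2('ab'): parent n1 fail=0; on 'b' 0 → fail=0;  out ∅∪∅=∅
  n6('ac'): parent n1 fail=0; on 'c' 0 → fail=0;  out {1}∪∅={1}
  n8('de'): parent n7 fail=0; on 'e' 0 → fail=9;  out {2}∪{3}={2,3}
  n3('aba'): parent n2 fail=0; on 'a' 0 → fail=1;  out ∅∪∅=∅
  n4('abad'): parent n3 fail=1; on 'd' 1→0 → fail=7;  out ∅∪∅=∅
  n5('abade'): parent n4 fail=7; on 'e' 7 → fail=8;  out {0}∪{2,3}={0,2,3}

Scan:
i=0 'c': node 0→0
i=1 'e': node 0→9  ** P3@[1:1]
i=2 'c': node 9→0 (via fail)
i=3 'b': node 0→0
i=4 'd': node 0→7
i=5 'e': node 7→8  ** P2@[4:5],P3@[5:5]
i=6 'a': node 8→1 (via fail)
i=7 'a': node 1→1 (via fail)
i=8 'c': node 1→6  ** P1@[7:8]
i=9 'a': node 6→1 (via fail)
i=10 'b': node 1→2
i=11 'a': node 2→3
i=12 'd': node 3→4
i=13 'e': node 4→5  ** P0@[9:13],P2@[12:13],P3@[13:13]
i=14 'a': node 5→1 (via fail)
i=15 'd': node 1→7 (via fail)
i=16 'd': node 7→7 (via fail)
i=17 'e': node 7→8  ** P2@[16:17],P3@[17:17]
i=18 'a': node 8→1 (via fail)
i=19 'c': node 1→6  ** P1@[18:19]
i=20 'c': node 6→0 (via fail)
i=21 'c': node 0→0
i=22 'b': node 0→0
i=23 'a': node 0→1
i=24 'b': node 1→2
i=25 'a': node 2→3
i=26 'd': node 3→4
i=27 'e': node 4→5  ** P0@[23:27],P2@[26:27],P3@[27:27]
i=28 'a': node 5→1 (via fail)
i=29 'b': node 1→2
i=30 'a': node 2→3
i=31 'd': node 3→4
i=32 'e': node 4→5  ** P0@[28:32],P2@[31:32],P3@[32:32]
i=33 'd': node 5→7 (via fail)
i=34 'e': node 7→8  ** P2@[33:34],P3@[34:34]
i=35 'd': node 8→7 (via fail)
i=36 'd': node 7→7 (via fail)
i=37 'a': node 7→1 (via fail)
i=38 'c': node 1→6  ** P1@[37:38]
i=39 'a': node 6→1 (via fail)
i=40 'c': node 1→6  ** P1@[39:40]
i=41 'e': node 6→9 (via fail)  ** P3@[41:41]
i=42 'e': node 9→9 (via fail)  ** P3@[42:42]
i=43 'a': node 9→1 (via fail)
i=44 'b': node 1→2
i=45 'c': node 2→0 (via fail)
i=46 'b': node 0→0
i=47 'd': node 0→7
i=48 'e': node 7→8  ** P2@[47:48],P3@[48:48]
i=49 'c': node 8→0 (via fail)
i=50 'b': node 0→0
i=51 'a': node 0→1
i=52 'b': node 1→2

All matches (sorted): [[1,3],[5,2],[5,3],[8,1],[13,0],[13,2],[13,3],[17,2],[17,3],[19,1],[27,0],[27,2],[27,3],[32,0],[32,2],[32,3],[34,2],[34,3],[38,1],[40,1],[41,3],[42,3],[48,2],[48,3]]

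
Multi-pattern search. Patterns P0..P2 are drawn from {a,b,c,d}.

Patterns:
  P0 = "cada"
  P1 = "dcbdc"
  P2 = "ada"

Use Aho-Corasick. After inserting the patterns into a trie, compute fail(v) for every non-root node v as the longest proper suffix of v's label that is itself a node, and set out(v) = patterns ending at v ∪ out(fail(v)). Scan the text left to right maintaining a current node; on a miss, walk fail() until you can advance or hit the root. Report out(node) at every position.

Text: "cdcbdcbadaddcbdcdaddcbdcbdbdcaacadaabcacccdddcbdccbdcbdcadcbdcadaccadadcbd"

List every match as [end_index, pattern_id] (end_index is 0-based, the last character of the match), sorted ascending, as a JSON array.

Build automaton:
Trie nodes:
  n0 'ε': a→10 c→1 d→5
  n1 'c': a→2
  n2 'ca': d→3
  n3 'cad': a→4
  n4 'cada': ·  [P0 ends]
  n5 'd': c→6
  n6 'dc': b→7
  n7 'dcb': d→8
  n8 'dcbd': c→9
  n9 'dcbdc': ·  [P1 ends]
  n10 'a': d→11
  n11 'ad': a→12
  n12 'ada': ·  [P2 ends]

Failure links (BFS by depth):
  n1('c'): parent n0 fail=0; on 'c' 0 → fail=0;  out ∅∪∅=∅
  n5('d'): parent n0 fail=0; on 'd' 0 → fail=0;  out ∅∪∅=∅
  n10('a'): parent n0 fail=0; on 'a' 0 → fail=0;  out ∅∪∅=∅
  n2('ca'): parent n1 fail=0; on 'a' 0 → fail=10;  out ∅∪∅=∅
  n6('dc'): parent n5 fail=0; on 'c' 0 → fail=1;  out ∅∪∅=∅
  n11('ad'): parent n10 fail=0; on 'd' 0 → fail=5;  out ∅∪∅=∅
  n3('cad'): parent n2 fail=10; on 'd' 10 → fail=11;  out ∅∪∅=∅
  n7('dcb'): parent n6 fail=1; on 'b' 1→0 → fail=0;  out ∅∪∅=∅
  n12('ada'): parent n11 fail=5; on 'a' 5→0 → fail=10;  out {2}∪∅={2}
  n4('cada'): parent n3 fail=11; on 'a' 11 → fail=12;  out {0}∪{2}={0,2}
  n8('dcbd'): parent n7 fail=0; on 'd' 0 → fail=5;  out ∅∪∅=∅
  n9('dcbdc'): parent n8 fail=5; on 'c' 5 → fail=6;  out {1}∪∅={1}

Scan:
pos 0 'c': at 1
pos 1 'd': at 5 (via fail)
pos 2 'c': at 6
pos 3 'b': at 7
pos 4 'd': at 8
pos 5 'c': at 9  ** P1@[1:5]
pos 6 'b': at 7 (via fail)
pos 7 'a': at 10 (via fail)
pos 8 'd': at 11
pos 9 'a': at 12  ** P2@[7:9]
pos 10 'd': at 11 (via fail)
pos 11 'd': at 5 (via fail)
pos 12 'c': at 6
pos 13 'b': at 7
pos 14 'd': at 8
pos 15 'c': at 9  ** P1@[11:15]
pos 16 'd': at 5 (via fail)
pos 17 'a': at 10 (via fail)
pos 18 'd': at 11
pos 19 'd': at 5 (via fail)
pos 20 'c': at 6
pos 21 'b': at 7
pos 22 'd': at 8
pos 23 'c': at 9  ** P1@[19:23]
pos 24 'b': at 7 (via fail)
pos 25 'd': at 8
pos 26 'b': at 0 (via fail)
pos 27 'd': at 5
pos 28 'c': at 6
pos 29 'a': at 2 (via fail)
pos 30 'a': at 10 (via fail)
pos 31 'c': at 1 (via fail)
pos 32 'a': at 2
pos 33 'd': at 3
pos 34 'a': at 4  ** P0@[31:34],P2@[32:34]
pos 35 'a': at 10 (via fail)
pos 36 'b': at 0 (via fail)
pos 37 'c': at 1
pos 38 'a': at 2
pos 39 'c': at 1 (via fail)
pos 40 'c': at 1 (via fail)
pos 41 'c': at 1 (via fail)
pos 42 'd': at 5 (via fail)
pos 43 'd': at 5 (via fail)
pos 44 'd': at 5 (via fail)
pos 45 'c': at 6
pos 46 'b': at 7
pos 47 'd': at 8
pos 48 'c': at 9  ** P1@[44:48]
pos 49 'c': at 1 (via fail)
pos 50 'b': at 0 (via fail)
pos 51 'd': at 5
pos 52 'c': at 6
pos 53 'b': at 7
pos 54 'd': at 8
pos 55 'c': at 9  ** P1@[51:55]
pos 56 'a': at 2 (via fail)
pos 57 'd': at 3
pos 58 'c': at 6 (via fail)
pos 59 'b': at 7
pos 60 'd': at 8
pos 61 'c': at 9  ** P1@[57:61]
pos 62 'a': at 2 (via fail)
pos 63 'd': at 3
pos 64 'a': at 4  ** P0@[61:64],P2@[62:64]
pos 65 'c': at 1 (via fail)
pos 66 'c': at 1 (via fail)
pos 67 'a': at 2
pos 68 'd': at 3
pos 69 'a': at 4  ** P0@[66:69],P2@[67:69]
pos 70 'd': at 11 (via fail)
pos 71 'c': at 6 (via fail)
pos 72 'b': at 7
pos 73 'd': at 8

Result: [[5,1],[9,2],[15,1],[23,1],[34,0],[34,2],[48,1],[55,1],[61,1],[64,0],[64,2],[69,0],[69,2]]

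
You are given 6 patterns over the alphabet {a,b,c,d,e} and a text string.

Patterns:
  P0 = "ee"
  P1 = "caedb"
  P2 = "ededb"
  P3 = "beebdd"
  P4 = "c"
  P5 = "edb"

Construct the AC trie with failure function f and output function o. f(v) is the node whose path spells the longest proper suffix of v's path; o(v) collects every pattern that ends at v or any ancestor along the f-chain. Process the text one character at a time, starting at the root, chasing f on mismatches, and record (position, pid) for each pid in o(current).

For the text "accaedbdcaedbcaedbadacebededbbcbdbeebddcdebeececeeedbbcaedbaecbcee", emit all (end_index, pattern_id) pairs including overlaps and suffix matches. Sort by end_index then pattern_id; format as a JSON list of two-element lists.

Build automaton:
Trie (insert patterns):
  n0 'ε': b→12 c→3 e→1
  n1 'e': d→8 e→2
  n2 'ee': ·  [P0 ends]
  n3 'c': a→4  [P4 ends]
  n4 'ca': e→5
  n5 'cae': d→6
  n6 'caed': b→7
  n7 'caedb': ·  [P1 ends]
  n8 'ed': b→18 e→9
  n9 'ede': d→10
  n10 'eded': b→11
  n11 'ededb': ·  [P2 ends]
  n12 'b': e→13
  n13 'be': e→14
  n14 'bee': b→15
  n15 'beeb': d→16
  n16 'beebd': d→17
  n17 'beebdd': ·  [P3 ends]
  n18 'edb': ·  [P5 ends]

Failure links (BFS by depth):
  n1('e'): parent n0 fail=0; on 'e' 0 → fail=0;  out ∅∪∅=∅
  n3('c'): parent n0 fail=0; on 'c' 0 → fail=0;  out {4}∪∅={4}
  n12('b'): parent n0 fail=0; on 'b' 0 → fail=0;  out ∅∪∅=∅
  n2('ee'): parent n1 fail=0; on 'e' 0 → fail=1;  out {0}∪∅={0}
  n4('ca'): parent n3 fail=0; on 'a' 0 → fail=0;  out ∅∪∅=∅
  n8('ed'): parent n1 fail=0; on 'd' 0 → fail=0;  out ∅∪∅=∅
  n13('be'): parent n12 fail=0; on 'e' 0 → fail=1;  out ∅∪∅=∅
  n5('cae'): parent n4 fail=0; on 'e' 0 → fail=1;  out ∅∪∅=∅
  n9('ede'): parent n8 fail=0; on 'e' 0 → fail=1;  out ∅∪∅=∅
  n14('bee'): parent n13 fail=1; on 'e' 1 → fail=2;  out ∅∪{0}={0}
  n18('edb'): parent n8 fail=0; on 'b' 0 → fail=12;  out {5}∪∅={5}
  n6('caed'): parent n5 fail=1; on 'd' 1 → fail=8;  out ∅∪∅=∅
  n10('eded'): parent n9 fail=1; on 'd' 1 → fail=8;  out ∅∪∅=∅
  n15('beeb'): parent n14 fail=2; on 'b' 2→1→0 → fail=12;  out ∅∪∅=∅
  n7('caedb'): parent n6 fail=8; on 'b' 8 → fail=18;  out {1}∪{5}={1,5}
  n11('ededb'): parent n10 fail=8; on 'b' 8 → fail=18;  out {2}∪{5}={2,5}
  n16('beebd'): parent n15 fail=12; on 'd' 12→0 → fail=0;  out ∅∪∅=∅
  n17('beebdd'): parent n16 fail=0; on 'd' 0 → fail=0;  out {3}∪∅={3}

Scan:
i=0 'a': node 0→0
i=1 'c': node 0→3  ** P4@[1:1]
i=2 'c': node 3→3 ·f  ** P4@[2:2]
i=3 'a': node 3→4
i=4 'e': node 4→5
i=5 'd': node 5→6
i=6 'b': node 6→7  ** P1@[2:6],P5@[4:6]
i=7 'd': node 7→0 ·f
i=8 'c': node 0→3  ** P4@[8:8]
i=9 'a': node 3→4
i=10 'e': node 4→5
i=11 'd': node 5→6
i=12 'b': node 6→7  ** P1@[8:12],P5@[10:12]
i=13 'c': node 7→3 ·f  ** P4@[13:13]
i=14 'a': node 3→4
i=15 'e': node 4→5
i=16 'd': node 5→6
i=17 'b': node 6→7  ** P1@[13:17],P5@[15:17]
i=18 'a': node 7→0 ·f
i=19 'd': node 0→0
i=20 'a': node 0→0
i=21 'c': node 0→3  ** P4@[21:21]
i=22 'e': node 3→1 ·f
i=23 'b': node 1→12 ·f
i=24 'e': node 12→13
i=25 'd': node 13→8 ·f
i=26 'e': node 8→9
i=27 'd': node 9→10
i=28 'b': node 10→11  ** P2@[24:28],P5@[26:28]
i=29 'b': node 11→12 ·f
i=30 'c': node 12→3 ·f  ** P4@[30:30]
i=31 'b': node 3→12 ·f
i=32 'd': node 12→0 ·f
i=33 'b': node 0→12
i=34 'e': node 12→13
i=35 'e': node 13→14  ** P0@[34:35]
i=36 'b': node 14→15
i=37 'd': node 15→16
i=38 'd': node 16→17  ** P3@[33:38]
i=39 'c': node 17→3 ·f  ** P4@[39:39]
i=40 'd': node 3→0 ·f
i=41 'e': node 0→1
i=42 'b': node 1→12 ·f
i=43 'e': node 12→13
i=44 'e': node 13→14  ** P0@[43:44]
i=45 'c': node 14→3 ·f  ** P4@[45:45]
i=46 'e': node 3→1 ·f
i=47 'c': node 1→3 ·f  ** P4@[47:47]
i=48 'e': node 3→1 ·f
i=49 'e': node 1→2  ** P0@[48:49]
i=50 'e': node 2→2 ·f  ** P0@[49:50]
i=51 'd': node 2→8 ·f
i=52 'b': node 8→18  ** P5@[50:52]
i=53 'b': node 18→12 ·f
i=54 'c': node 12→3 ·f  ** P4@[54:54]
i=55 'a': node 3→4
i=56 'e': node 4→5
i=57 'd': node 5→6
i=58 'b': node 6→7  ** P1@[54:58],P5@[56:58]
i=59 'a': node 7→0 ·f
i=60 'e': node 0→1
i=61 'c': node 1→3 ·f  ** P4@[61:61]
i=62 'b': node 3→12 ·f
i=63 'c': node 12→3 ·f  ** P4@[63:63]
i=64 'e': node 3→1 ·f
i=65 'e': node 1→2  ** P0@[64:65]

Matches: [[1,4],[2,4],[6,1],[6,5],[8,4],[12,1],[12,5],[13,4],[17,1],[17,5],[21,4],[28,2],[28,5],[30,4],[35,0],[38,3],[39,4],[44,0],[45,4],[47,4],[49,0],[50,0],[52,5],[54,4],[58,1],[58,5],[61,4],[63,4],[65,0]]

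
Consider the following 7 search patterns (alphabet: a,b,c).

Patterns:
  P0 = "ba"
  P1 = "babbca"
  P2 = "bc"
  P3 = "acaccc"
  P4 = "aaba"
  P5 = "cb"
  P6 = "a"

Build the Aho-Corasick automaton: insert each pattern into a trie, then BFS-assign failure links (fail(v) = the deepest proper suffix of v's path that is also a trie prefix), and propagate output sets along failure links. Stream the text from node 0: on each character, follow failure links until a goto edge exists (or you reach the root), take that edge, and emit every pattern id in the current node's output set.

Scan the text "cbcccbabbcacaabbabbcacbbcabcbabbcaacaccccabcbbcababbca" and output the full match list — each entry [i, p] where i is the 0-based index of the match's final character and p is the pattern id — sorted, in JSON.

Build automaton:
Trie nodes:
  n0 'ε': a→8 b→1 c→17
  n1 'b': a→2 c→7
  n2 'ba': b→3  [P0 ends]
  n3 'bab': b→4
  n4 'babb': c→5
  n5 'babbc': a→6
  n6 'babbca': ·  [P1 ends]
  n7 'bc': ·  [P2 ends]
  n8 'a': a→14 c→9  [P6 ends]
  n9 'ac': a→10
  n10 'aca': c→11
  n11 'acac': c→12
  n12 'acacc': c→13
  n13 'acaccc': ·  [P3 ends]
  n14 'aa': b→15
  n15 'aab': a→16
  n16 'aaba': ·  [P4 ends]
  n17 'c': b→18
  n18 'cb': ·  [P5 ends]

BFS fail/out derivation:
  fail(1) 'b': from fail(0)=0 chase 'b': 0 ⇒ 0;  out=∅∪out(0)=∅
  fail(8) 'a': from fail(0)=0 chase 'a': 0 ⇒ 0;  out={6}∪out(0)={6}
  fail(17) 'c': from fail(0)=0 chase 'c': 0 ⇒ 0;  out=∅∪out(0)=∅
  fail(2) 'ba': from fail(1)=0 chase 'a': 0 ⇒ 8;  out={0}∪out(8)={0,6}
  fail(7) 'bc': from fail(1)=0 chase 'c': 0 ⇒ 17;  out={2}∪out(17)={2}
  fail(9) 'ac': from fail(8)=0 chase 'c': 0 ⇒ 17;  out=∅∪out(17)=∅
  fail(14) 'aa': from fail(8)=0 chase 'a': 0 ⇒ 8;  out=∅∪out(8)={6}
  fail(18) 'cb': from fail(17)=0 chase 'b': 0 ⇒ 1;  out={5}∪out(1)={5}
  fail(3) 'bab': from fail(2)=8 chase 'b': 8→0 ⇒ 1;  out=∅∪out(1)=∅
  fail(10) 'aca': from fail(9)=17 chase 'a': 17→0 ⇒ 8;  out=∅∪out(8)={6}
  fail(15) 'aab': from fail(14)=8 chase 'b': 8→0 ⇒ 1;  out=∅∪out(1)=∅
  fail(4) 'babb': from fail(3)=1 chase 'b': 1→0 ⇒ 1;  out=∅∪out(1)=∅
  fail(11) 'acac': from fail(10)=8 chase 'c': 8 ⇒ 9;  out=∅∪out(9)=∅
  fail(16) 'aaba': from fail(15)=1 chase 'a': 1 ⇒ 2;  out={4}∪out(2)={0,4,6}
  fail(5) 'babbc': from fail(4)=1 chase 'c': 1 ⇒ 7;  out=∅∪out(7)={2}
  fail(12) 'acacc': from fail(11)=9 chase 'c': 9→17→0 ⇒ 17;  out=∅∪out(17)=∅
  fail(6) 'babbca': from fail(5)=7 chase 'a': 7→17→0 ⇒ 8;  out={1}∪out(8)={1,6}
  fail(13) 'acaccc': from fail(12)=17 chase 'c': 17→0 ⇒ 17;  out={3}∪out(17)={3}

Text stream:
[0] read 'c'  n0⇒n17
[1] read 'b'  n17⇒n18  emit P5@[0:1]
[2] read 'c'  n18⇒n7 (via fail)  emit P2@[1:2]
[3] read 'c'  n7⇒n17 (via fail)
[4] read 'c'  n17⇒n17 (via fail)
[5] read 'b'  n17⇒n18  emit P5@[4:5]
[6] read 'a'  n18⇒n2 (via fail)  emit P0@[5:6],P6@[6:6]
[7] read 'b'  n2⇒n3
[8] read 'b'  n3⇒n4
[9] read 'c'  n4⇒n5  emit P2@[8:9]
[10] read 'a'  n5⇒n6  emit P1@[5:10],P6@[10:10]
[11] read 'c'  n6⇒n9 (via fail)
[12] read 'a'  n9⇒n10  emit P6@[12:12]
[13] read 'a'  n10⇒n14 (via fail)  emit P6@[13:13]
[14] read 'b'  n14⇒n15
[15] read 'b'  n15⇒n1 (via fail)
[16] read 'a'  n1⇒n2  emit P0@[15:16],P6@[16:16]
[17] read 'b'  n2⇒n3
[18] read 'b'  n3⇒n4
[19] read 'c'  n4⇒n5  emit P2@[18:19]
[20] read 'a'  n5⇒n6  emit P1@[15:20],P6@[20:20]
[21] read 'c'  n6⇒n9 (via fail)
[22] read 'b'  n9⇒n18 (via fail)  emit P5@[21:22]
[23] read 'b'  n18⇒n1 (via fail)
[24] read 'c'  n1⇒n7  emit P2@[23:24]
[25] read 'a'  n7⇒n8 (via fail)  emit P6@[25:25]
[26] read 'b'  n8⇒n1 (via fail)
[27] read 'c'  n1⇒n7  emit P2@[26:27]
[28] read 'b'  n7⇒n18 (via fail)  emit P5@[27:28]
[29] read 'a'  n18⇒n2 (via fail)  emit P0@[28:29],P6@[29:29]
[30] read 'b'  n2⇒n3
[31] read 'b'  n3⇒n4
[32] read 'c'  n4⇒n5  emit P2@[31:32]
[33] read 'a'  n5⇒n6  emit P1@[28:33],P6@[33:33]
[34] read 'a'  n6⇒n14 (via fail)  emit P6@[34:34]
[35] read 'c'  n14⇒n9 (via fail)
[36] read 'a'  n9⇒n10  emit P6@[36:36]
[37] read 'c'  n10⇒n11
[38] read 'c'  n11⇒n12
[39] read 'c'  n12⇒n13  emit P3@[34:39]
[40] read 'c'  n13⇒n17 (via fail)
[41] read 'a'  n17⇒n8 (via fail)  emit P6@[41:41]
[42] read 'b'  n8⇒n1 (via fail)
[43] read 'c'  n1⇒n7  emit P2@[42:43]
[44] read 'b'  n7⇒n18 (via fail)  emit P5@[43:44]
[45] read 'b'  n18⇒n1 (via fail)
[46] read 'c'  n1⇒n7  emit P2@[45:46]
[47] read 'a'  n7⇒n8 (via fail)  emit P6@[47:47]
[48] read 'b'  n8⇒n1 (via fail)
[49] read 'a'  n1⇒n2  emit P0@[48:49],P6@[49:49]
[50] read 'b'  n2⇒n3
[51] read 'b'  n3⇒n4
[52] read 'c'  n4⇒n5  emit P2@[51:52]
[53] read 'a'  n5⇒n6  emit P1@[48:53],P6@[53:53]

Result: [[1,5],[2,2],[5,5],[6,0],[6,6],[9,2],[10,1],[10,6],[12,6],[13,6],[16,0],[16,6],[19,2],[20,1],[20,6],[22,5],[24,2],[25,6],[27,2],[28,5],[29,0],[29,6],[32,2],[33,1],[33,6],[34,6],[36,6],[39,3],[41,6],[43,2],[44,5],[46,2],[47,6],[49,0],[49,6],[52,2],[53,1],[53,6]]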